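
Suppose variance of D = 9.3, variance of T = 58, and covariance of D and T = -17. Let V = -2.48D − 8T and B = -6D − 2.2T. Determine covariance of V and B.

By bilinearity, covariance of V and B = ac·variance of D + bd·variance of T + (ad+bc)·covariance of D and T, with a=-2.48, b=-8, c=-6, d=-2.2.
ac·variance of D = (-2.48)·(-6)·9.3 = 138.384
bd·variance of T = (-8)·(-2.2)·58 = 1020.8
(ad+bc)·covariance of D and T = (53.456)·(-17) = -908.752
covariance of V and B = 138.384 + 1020.8 + (-908.752) = 250.432.

covariance of V and B = 250.432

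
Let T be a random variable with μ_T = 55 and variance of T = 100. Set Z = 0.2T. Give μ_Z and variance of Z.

μ_Z = 11, variance of Z = 4

Z = 0.2T is linear with a = 0.2, b = 0.
μ_Z = a·μ_T + b = 0.2·55 = 11.
variance of Z = a²·variance of T = 0.2²·100 = 4.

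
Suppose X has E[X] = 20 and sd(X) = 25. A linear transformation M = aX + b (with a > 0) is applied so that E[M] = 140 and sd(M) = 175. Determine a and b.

sd(M) = a·sd(X) (a > 0), so a = 175/25 = 7.
E[M] = a·E[X] + b, so b = 140 − 7·20 = 0.

a = 7, b = 0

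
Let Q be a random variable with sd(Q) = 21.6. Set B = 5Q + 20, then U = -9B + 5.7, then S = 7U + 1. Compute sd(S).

sd(S) = 6804

sd(B) = |5|·21.6 = 108.
sd(U) = |-9|·108 = 972.
sd(S) = |7|·972 = 6804.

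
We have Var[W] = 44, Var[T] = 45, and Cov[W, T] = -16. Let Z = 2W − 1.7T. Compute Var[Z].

Var[Z] = 414.85

Var[Z] = a²·Var[W] + b²·Var[T] + 2ab·Cov[W, T] with a = 2, b = -1.7.
= 2²·44 + (-1.7)²·45 + 2·2·(-1.7)·(-16)
= 176 + 130.05 + 108.8 = 414.85.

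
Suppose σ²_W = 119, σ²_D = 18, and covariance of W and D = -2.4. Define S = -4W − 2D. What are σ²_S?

σ²_S = a²·σ²_W + b²·σ²_D + 2ab·covariance of W and D with a = -4, b = -2.
= (-4)²·119 + (-2)²·18 + 2·(-4)·(-2)·(-2.4)
= 1904 + 72 + (-38.4) = 1937.6.

σ²_S = 1937.6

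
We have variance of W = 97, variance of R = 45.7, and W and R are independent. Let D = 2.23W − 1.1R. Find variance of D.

variance of D = 537.6683

variance of D = a²·variance of W + b²·variance of R + 2ab·covariance of W and R with a = 2.23, b = -1.1.
Independence gives covariance of W and R = 0.
= 2.23²·97 + (-1.1)²·45.7 + 2·2.23·(-1.1)·0
= 482.3713 + 55.297 + 0 = 537.6683.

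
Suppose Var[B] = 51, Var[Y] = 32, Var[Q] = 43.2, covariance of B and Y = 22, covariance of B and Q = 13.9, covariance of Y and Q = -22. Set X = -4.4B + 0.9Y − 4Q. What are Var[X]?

Var[X] = 2177.92

Var[X] = a²·Var[B] + b²·Var[Y] + c²·Var[Q] + 2ab·covariance of B and Y + 2ac·covariance of B and Q + 2bc·covariance of Y and Q, with a = -4.4, b = 0.9, c = -4.
= 987.36 + 25.92 + 691.2 + (-174.24) + 489.28 + 158.4
= 2177.92.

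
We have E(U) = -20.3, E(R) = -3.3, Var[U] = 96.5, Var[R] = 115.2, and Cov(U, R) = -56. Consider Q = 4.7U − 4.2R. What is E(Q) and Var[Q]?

E(Q) = 4.7·E(U) + (-4.2)·E(R) = 4.7·(-20.3) + (-4.2)·(-3.3) = -81.55.
Var[Q] = a²·Var[U] + b²·Var[R] + 2ab·Cov(U, R) with a = 4.7, b = -4.2.
= 4.7²·96.5 + (-4.2)²·115.2 + 2·4.7·(-4.2)·(-56)
= 2131.685 + 2032.128 + 2210.88 = 6374.693.

E(Q) = -81.55, Var[Q] = 6374.693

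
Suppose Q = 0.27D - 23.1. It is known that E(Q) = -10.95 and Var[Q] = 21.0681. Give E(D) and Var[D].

E(D) = 45, Var[D] = 289

From Q = 0.27D - 23.1: E(Q) = a·E(D) + b, so E(D) = (E(Q) − b)/a = (-10.95 − (-23.1))/0.27 = 45.
Var[Q] = a²·Var[D], so Var[D] = 21.0681/0.27² = 289.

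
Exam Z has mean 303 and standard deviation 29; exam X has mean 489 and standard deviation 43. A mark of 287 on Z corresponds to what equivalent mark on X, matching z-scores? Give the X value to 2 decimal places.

X = 465.28

z = (287 − 303)/29 ≈ -0.5517.
X = 489 + z·43 = 489 + (287 − 303)·43/29 ≈ 465.28.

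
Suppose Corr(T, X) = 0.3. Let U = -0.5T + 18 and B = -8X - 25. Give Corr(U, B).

Linear rescalings preserve correlation up to sign; here the slopes -0.5 and -8 have the same sign, so Corr(U, B) = Corr(T, X) = 0.3.

Corr(U, B) = 0.3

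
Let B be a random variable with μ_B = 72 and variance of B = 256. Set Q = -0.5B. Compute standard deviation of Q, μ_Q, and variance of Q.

Q = -0.5B is linear with a = -0.5, b = 0.
standard deviation of B = √256 = 16.
standard deviation of Q = |a|·standard deviation of B = |-0.5|·16 = 8.
μ_Q = a·μ_B + b = (-0.5)·72 = -36.
variance of Q = a²·variance of B = (-0.5)²·256 = 64.

standard deviation of Q = 8, μ_Q = -36, variance of Q = 64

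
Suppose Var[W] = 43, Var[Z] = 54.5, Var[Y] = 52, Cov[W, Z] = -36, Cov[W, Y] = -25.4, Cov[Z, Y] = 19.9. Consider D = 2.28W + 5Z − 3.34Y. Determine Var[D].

Var[D] = a²·Var[W] + b²·Var[Z] + c²·Var[Y] + 2ab·Cov[W, Z] + 2ac·Cov[W, Y] + 2bc·Cov[Z, Y], with a = 2.28, b = 5, c = -3.34.
= 223.5312 + 1362.5 + 580.0912 + (-820.8) + 386.85216 + (-664.66)
= 1067.51456.

Var[D] = 1067.51456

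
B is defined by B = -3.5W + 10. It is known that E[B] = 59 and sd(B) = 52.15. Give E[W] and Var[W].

E[W] = -14, Var[W] = 222.01

From B = -3.5W + 10: E[B] = a·E[W] + b, so E[W] = (E[B] − b)/a = (59 − 10)/(-3.5) = -14.
Var[B] = 52.15² = 2719.6225.
Var[B] = a²·Var[W], so Var[W] = 2719.6225/(-3.5)² = 222.01.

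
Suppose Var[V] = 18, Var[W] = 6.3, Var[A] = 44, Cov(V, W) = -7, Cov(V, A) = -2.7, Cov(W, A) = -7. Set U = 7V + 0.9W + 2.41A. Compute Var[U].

Var[U] = a²·Var[V] + b²·Var[W] + c²·Var[A] + 2ab·Cov(V, W) + 2ac·Cov(V, A) + 2bc·Cov(W, A), with a = 7, b = 0.9, c = 2.41.
= 882 + 5.103 + 255.5564 + (-88.2) + (-91.098) + (-30.366)
= 932.9954.

Var[U] = 932.9954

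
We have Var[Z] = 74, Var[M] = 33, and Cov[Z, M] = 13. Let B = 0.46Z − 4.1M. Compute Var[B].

Var[B] = a²·Var[Z] + b²·Var[M] + 2ab·Cov[Z, M] with a = 0.46, b = -4.1.
= 0.46²·74 + (-4.1)²·33 + 2·0.46·(-4.1)·13
= 15.6584 + 554.73 + (-49.036) = 521.3524.

Var[B] = 521.3524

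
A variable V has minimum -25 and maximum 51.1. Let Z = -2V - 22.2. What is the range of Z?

Range(Z) = 152.2

Range of V = 51.1 − (-25) = 76.1.
Range(Z) = |a|·Range(V) = |-2|·76.1 = 152.2.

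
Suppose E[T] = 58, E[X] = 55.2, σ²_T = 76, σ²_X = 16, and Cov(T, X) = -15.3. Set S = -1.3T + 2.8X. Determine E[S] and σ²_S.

E[S] = (-1.3)·E[T] + 2.8·E[X] = (-1.3)·58 + 2.8·55.2 = 79.16.
σ²_S = a²·σ²_T + b²·σ²_X + 2ab·Cov(T, X) with a = -1.3, b = 2.8.
= (-1.3)²·76 + 2.8²·16 + 2·(-1.3)·2.8·(-15.3)
= 128.44 + 125.44 + 111.384 = 365.264.

E[S] = 79.16, σ²_S = 365.264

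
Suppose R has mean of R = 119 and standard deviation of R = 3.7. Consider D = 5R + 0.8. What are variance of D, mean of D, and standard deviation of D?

D = 5R + 0.8 is linear with a = 5, b = 0.8.
variance of R = 3.7² = 13.69.
variance of D = a²·variance of R = 5²·13.69 = 342.25 (the additive constant 0.8 does not affect variance).
mean of D = a·mean of R + b = 5·119 + 0.8 = 595.8.
standard deviation of D = |a|·standard deviation of R = |5|·3.7 = 18.5.

variance of D = 342.25, mean of D = 595.8, standard deviation of D = 18.5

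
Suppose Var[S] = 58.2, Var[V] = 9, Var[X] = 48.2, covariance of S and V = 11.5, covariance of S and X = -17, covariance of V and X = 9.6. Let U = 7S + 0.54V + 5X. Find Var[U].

Var[U] = a²·Var[S] + b²·Var[V] + c²·Var[X] + 2ab·covariance of S and V + 2ac·covariance of S and X + 2bc·covariance of V and X, with a = 7, b = 0.54, c = 5.
= 2851.8 + 2.6244 + 1205 + 86.94 + (-1190) + 51.84
= 3008.2044.

Var[U] = 3008.2044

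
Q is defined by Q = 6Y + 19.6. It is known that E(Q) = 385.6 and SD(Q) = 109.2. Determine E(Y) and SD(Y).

E(Y) = 61, SD(Y) = 18.2

From Q = 6Y + 19.6: E(Q) = a·E(Y) + b, so E(Y) = (E(Q) − b)/a = (385.6 − 19.6)/6 = 61.
SD(Q) = |a|·SD(Y), so SD(Y) = 109.2/|6| = 18.2.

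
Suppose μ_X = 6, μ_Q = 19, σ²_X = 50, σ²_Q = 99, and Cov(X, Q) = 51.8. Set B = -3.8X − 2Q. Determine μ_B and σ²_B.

μ_B = (-3.8)·μ_X + (-2)·μ_Q = (-3.8)·6 + (-2)·19 = -60.8.
σ²_B = a²·σ²_X + b²·σ²_Q + 2ab·Cov(X, Q) with a = -3.8, b = -2.
= (-3.8)²·50 + (-2)²·99 + 2·(-3.8)·(-2)·51.8
= 722 + 396 + 787.36 = 1905.36.

μ_B = -60.8, σ²_B = 1905.36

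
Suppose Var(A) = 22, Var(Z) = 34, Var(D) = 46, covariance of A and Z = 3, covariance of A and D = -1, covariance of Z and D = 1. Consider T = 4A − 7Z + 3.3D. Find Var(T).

Var(T) = 2278.34

Var(T) = a²·Var(A) + b²·Var(Z) + c²·Var(D) + 2ab·covariance of A and Z + 2ac·covariance of A and D + 2bc·covariance of Z and D, with a = 4, b = -7, c = 3.3.
= 352 + 1666 + 500.94 + (-168) + (-26.4) + (-46.2)
= 2278.34.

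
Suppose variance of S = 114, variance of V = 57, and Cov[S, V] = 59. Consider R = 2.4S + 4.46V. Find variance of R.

variance of R = a²·variance of S + b²·variance of V + 2ab·Cov[S, V] with a = 2.4, b = 4.46.
= 2.4²·114 + 4.46²·57 + 2·2.4·4.46·59
= 656.64 + 1133.8212 + 1263.072 = 3053.5332.

variance of R = 3053.5332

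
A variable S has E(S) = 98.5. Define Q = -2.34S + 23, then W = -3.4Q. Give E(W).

E(Q) = (-2.34)·98.5 + 23 = -207.49.
E(W) = (-3.4)·(-207.49) = 705.466.

E(W) = 705.466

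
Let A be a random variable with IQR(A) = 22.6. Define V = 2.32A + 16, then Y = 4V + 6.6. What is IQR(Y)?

IQR(Y) = 209.728

IQR(V) = |2.32|·22.6 = 52.432.
IQR(Y) = |4|·52.432 = 209.728.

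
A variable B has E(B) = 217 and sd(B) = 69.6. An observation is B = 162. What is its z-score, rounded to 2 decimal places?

z = -0.79

z = (B − E(B)) / sd(B) = (162 − 217) / 69.6 ≈ -0.79.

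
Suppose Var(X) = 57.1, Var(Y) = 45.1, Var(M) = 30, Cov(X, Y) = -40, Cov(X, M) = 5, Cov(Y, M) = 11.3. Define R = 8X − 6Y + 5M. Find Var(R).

Var(R) = 9590

Var(R) = a²·Var(X) + b²·Var(Y) + c²·Var(M) + 2ab·Cov(X, Y) + 2ac·Cov(X, M) + 2bc·Cov(Y, M), with a = 8, b = -6, c = 5.
= 3654.4 + 1623.6 + 750 + 3840 + 400 + (-678)
= 9590.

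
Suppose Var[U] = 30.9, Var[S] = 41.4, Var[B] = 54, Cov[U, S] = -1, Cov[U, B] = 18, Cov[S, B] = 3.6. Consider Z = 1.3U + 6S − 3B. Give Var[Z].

Var[Z] = a²·Var[U] + b²·Var[S] + c²·Var[B] + 2ab·Cov[U, S] + 2ac·Cov[U, B] + 2bc·Cov[S, B], with a = 1.3, b = 6, c = -3.
= 52.221 + 1490.4 + 486 + (-15.6) + (-140.4) + (-129.6)
= 1743.021.

Var[Z] = 1743.021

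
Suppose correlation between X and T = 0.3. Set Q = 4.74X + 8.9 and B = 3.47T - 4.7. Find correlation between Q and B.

Linear rescalings preserve correlation up to sign; here the slopes 4.74 and 3.47 have the same sign, so correlation between Q and B = correlation between X and T = 0.3.

correlation between Q and B = 0.3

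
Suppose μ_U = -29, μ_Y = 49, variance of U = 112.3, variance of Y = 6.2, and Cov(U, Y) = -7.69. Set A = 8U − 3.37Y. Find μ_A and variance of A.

μ_A = -397.13, variance of A = 7672.25758

μ_A = 8·μ_U + (-3.37)·μ_Y = 8·(-29) + (-3.37)·49 = -397.13.
variance of A = a²·variance of U + b²·variance of Y + 2ab·Cov(U, Y) with a = 8, b = -3.37.
= 8²·112.3 + (-3.37)²·6.2 + 2·8·(-3.37)·(-7.69)
= 7187.2 + 70.41278 + 414.6448 = 7672.25758.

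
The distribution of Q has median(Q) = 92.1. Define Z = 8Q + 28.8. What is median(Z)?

A linear map preserves order up to sign, so median(Z) = a·median(Q) + b = 8·92.1 + 28.8 = 765.6.

median(Z) = 765.6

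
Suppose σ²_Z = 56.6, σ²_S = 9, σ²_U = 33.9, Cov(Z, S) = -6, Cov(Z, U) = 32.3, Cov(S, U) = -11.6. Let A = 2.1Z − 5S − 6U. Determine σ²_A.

σ²_A = 311.046

σ²_A = a²·σ²_Z + b²·σ²_S + c²·σ²_U + 2ab·Cov(Z, S) + 2ac·Cov(Z, U) + 2bc·Cov(S, U), with a = 2.1, b = -5, c = -6.
= 249.606 + 225 + 1220.4 + 126 + (-813.96) + (-696)
= 311.046.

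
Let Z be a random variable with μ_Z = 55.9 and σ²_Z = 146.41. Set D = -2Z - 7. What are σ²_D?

σ²_D = 585.64

D = -2Z - 7 is linear with a = -2, b = -7.
σ²_D = a²·σ²_Z = (-2)²·146.41 = 585.64 (the additive constant -7 does not affect variance).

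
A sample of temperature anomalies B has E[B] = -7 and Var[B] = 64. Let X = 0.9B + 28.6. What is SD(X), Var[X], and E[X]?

X = 0.9B + 28.6 is linear with a = 0.9, b = 28.6.
SD(B) = √64 = 8.
SD(X) = |a|·SD(B) = |0.9|·8 = 7.2.
Var[X] = a²·Var[B] = 0.9²·64 = 51.84 (the additive constant 28.6 does not affect variance).
E[X] = a·E[B] + b = 0.9·(-7) + 28.6 = 22.3.

SD(X) = 7.2, Var[X] = 51.84, E[X] = 22.3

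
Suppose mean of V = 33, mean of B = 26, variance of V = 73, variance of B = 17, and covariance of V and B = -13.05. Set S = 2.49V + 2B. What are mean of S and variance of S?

mean of S = 2.49·mean of V + 2·mean of B = 2.49·33 + 2·26 = 134.17.
variance of S = a²·variance of V + b²·variance of B + 2ab·covariance of V and B with a = 2.49, b = 2.
= 2.49²·73 + 2²·17 + 2·2.49·2·(-13.05)
= 452.6073 + 68 + (-129.978) = 390.6293.

mean of S = 134.17, variance of S = 390.6293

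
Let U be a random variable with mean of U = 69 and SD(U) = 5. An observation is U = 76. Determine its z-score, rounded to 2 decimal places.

z = 1.40

z = (U − mean of U) / SD(U) = (76 − 69) / 5 = 1.40.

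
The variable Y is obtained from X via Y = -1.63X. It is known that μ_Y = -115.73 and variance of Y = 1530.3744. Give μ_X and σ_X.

From Y = -1.63X: μ_Y = a·μ_X + b, so μ_X = (μ_Y − b)/a = (-115.73 − 0)/(-1.63) = 71.
σ_Y = √1530.3744 = 39.12.
σ_Y = |a|·σ_X, so σ_X = 39.12/|-1.63| = 24.

μ_X = 71, σ_X = 24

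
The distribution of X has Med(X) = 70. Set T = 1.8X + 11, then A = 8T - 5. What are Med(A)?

Med(A) = 1091

Med(T) = 1.8·70 + 11 = 137.
Med(A) = 8·137 + (-5) = 1091.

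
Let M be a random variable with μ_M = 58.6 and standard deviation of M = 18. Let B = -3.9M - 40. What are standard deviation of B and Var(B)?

standard deviation of B = 70.2, Var(B) = 4928.04

B = -3.9M - 40 is linear with a = -3.9, b = -40.
standard deviation of B = |a|·standard deviation of M = |-3.9|·18 = 70.2.
Var(M) = 18² = 324.
Var(B) = a²·Var(M) = (-3.9)²·324 = 4928.04 (the additive constant -40 does not affect variance).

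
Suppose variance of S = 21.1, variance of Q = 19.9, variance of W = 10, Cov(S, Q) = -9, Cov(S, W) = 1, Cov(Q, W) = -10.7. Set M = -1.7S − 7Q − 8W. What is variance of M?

variance of M = 290.679

variance of M = a²·variance of S + b²·variance of Q + c²·variance of W + 2ab·Cov(S, Q) + 2ac·Cov(S, W) + 2bc·Cov(Q, W), with a = -1.7, b = -7, c = -8.
= 60.979 + 975.1 + 640 + (-214.2) + 27.2 + (-1198.4)
= 290.679.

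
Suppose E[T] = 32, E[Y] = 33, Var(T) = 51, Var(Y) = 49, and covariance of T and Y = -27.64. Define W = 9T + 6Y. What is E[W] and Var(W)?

E[W] = 486, Var(W) = 2909.88

E[W] = 9·E[T] + 6·E[Y] = 9·32 + 6·33 = 486.
Var(W) = a²·Var(T) + b²·Var(Y) + 2ab·covariance of T and Y with a = 9, b = 6.
= 9²·51 + 6²·49 + 2·9·6·(-27.64)
= 4131 + 1764 + (-2985.12) = 2909.88.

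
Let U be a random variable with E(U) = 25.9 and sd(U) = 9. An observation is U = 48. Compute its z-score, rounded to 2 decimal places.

z = 2.46

z = (U − E(U)) / sd(U) = (48 − 25.9) / 9 ≈ 2.46.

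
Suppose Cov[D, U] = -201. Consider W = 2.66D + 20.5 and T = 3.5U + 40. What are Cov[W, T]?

Cov[W, T] = -1871.31

Cov[W, T] = a·c·Cov[D, U] = 2.66·3.5·(-201) = -1871.31. Additive constants drop out.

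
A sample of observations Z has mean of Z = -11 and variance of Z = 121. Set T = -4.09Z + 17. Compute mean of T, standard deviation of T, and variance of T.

mean of T = 61.99, standard deviation of T = 44.99, variance of T = 2024.1001

T = -4.09Z + 17 is linear with a = -4.09, b = 17.
mean of T = a·mean of Z + b = (-4.09)·(-11) + 17 = 61.99.
standard deviation of Z = √121 = 11.
standard deviation of T = |a|·standard deviation of Z = |-4.09|·11 = 44.99.
variance of T = a²·variance of Z = (-4.09)²·121 = 2024.1001 (the additive constant 17 does not affect variance).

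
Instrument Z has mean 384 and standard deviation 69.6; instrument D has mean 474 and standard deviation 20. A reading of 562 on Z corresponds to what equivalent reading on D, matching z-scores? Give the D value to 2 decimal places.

D = 525.15

z = (562 − 384)/69.6 ≈ 2.5575.
D = 474 + z·20 = 474 + (562 − 384)·20/69.6 ≈ 525.15.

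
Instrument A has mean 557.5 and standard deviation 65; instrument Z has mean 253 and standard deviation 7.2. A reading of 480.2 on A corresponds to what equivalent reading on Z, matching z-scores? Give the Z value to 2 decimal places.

Z = 244.44

z = (480.2 − 557.5)/65 ≈ -1.1892.
Z = 253 + z·7.2 = 253 + (480.2 − 557.5)·7.2/65 ≈ 244.44.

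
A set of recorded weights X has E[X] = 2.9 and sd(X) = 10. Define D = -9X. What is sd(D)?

D = -9X is linear with a = -9, b = 0.
sd(D) = |a|·sd(X) = |-9|·10 = 90.

sd(D) = 90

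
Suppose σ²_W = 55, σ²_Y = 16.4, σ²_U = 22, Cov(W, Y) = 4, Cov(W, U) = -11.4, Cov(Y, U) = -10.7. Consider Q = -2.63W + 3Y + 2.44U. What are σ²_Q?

σ²_Q = a²·σ²_W + b²·σ²_Y + c²·σ²_U + 2ab·Cov(W, Y) + 2ac·Cov(W, U) + 2bc·Cov(Y, U), with a = -2.63, b = 3, c = 2.44.
= 380.4295 + 147.6 + 130.9792 + (-63.12) + 146.31216 + (-156.648)
= 585.55286.

σ²_Q = 585.55286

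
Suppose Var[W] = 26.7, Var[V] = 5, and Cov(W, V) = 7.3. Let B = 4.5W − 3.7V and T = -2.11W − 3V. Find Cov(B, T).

By bilinearity, Cov(B, T) = ac·Var[W] + bd·Var[V] + (ad+bc)·Cov(W, V), with a=4.5, b=-3.7, c=-2.11, d=-3.
ac·Var[W] = 4.5·(-2.11)·26.7 = -253.5165
bd·Var[V] = (-3.7)·(-3)·5 = 55.5
(ad+bc)·Cov(W, V) = (-5.693)·7.3 = -41.5589
Cov(B, T) = -253.5165 + 55.5 + (-41.5589) = -239.5754.

Cov(B, T) = -239.5754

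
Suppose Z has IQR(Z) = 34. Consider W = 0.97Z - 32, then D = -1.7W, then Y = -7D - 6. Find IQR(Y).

IQR(W) = |0.97|·34 = 32.98.
IQR(D) = |-1.7|·32.98 = 56.066.
IQR(Y) = |-7|·56.066 = 392.462.

IQR(Y) = 392.462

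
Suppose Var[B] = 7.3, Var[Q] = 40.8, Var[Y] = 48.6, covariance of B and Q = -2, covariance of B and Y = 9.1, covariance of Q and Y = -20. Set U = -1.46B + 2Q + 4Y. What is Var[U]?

Var[U] = a²·Var[B] + b²·Var[Q] + c²·Var[Y] + 2ab·covariance of B and Q + 2ac·covariance of B and Y + 2bc·covariance of Q and Y, with a = -1.46, b = 2, c = 4.
= 15.56068 + 163.2 + 777.6 + 11.68 + (-106.288) + (-320)
= 541.75268.

Var[U] = 541.75268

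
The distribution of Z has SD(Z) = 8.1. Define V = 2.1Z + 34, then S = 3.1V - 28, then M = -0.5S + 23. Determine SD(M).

SD(M) = 26.3655

SD(V) = |2.1|·8.1 = 17.01.
SD(S) = |3.1|·17.01 = 52.731.
SD(M) = |-0.5|·52.731 = 26.3655.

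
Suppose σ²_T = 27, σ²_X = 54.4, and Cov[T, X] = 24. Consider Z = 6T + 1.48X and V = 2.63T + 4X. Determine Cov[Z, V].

Cov[Z, V] = 1417.5256

By bilinearity, Cov[Z, V] = ac·σ²_T + bd·σ²_X + (ad+bc)·Cov[T, X], with a=6, b=1.48, c=2.63, d=4.
ac·σ²_T = 6·2.63·27 = 426.06
bd·σ²_X = 1.48·4·54.4 = 322.048
(ad+bc)·Cov[T, X] = (27.8924)·24 = 669.4176
Cov[Z, V] = 426.06 + 322.048 + 669.4176 = 1417.5256.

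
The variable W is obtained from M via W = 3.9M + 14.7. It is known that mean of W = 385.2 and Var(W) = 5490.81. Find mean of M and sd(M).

From W = 3.9M + 14.7: mean of W = a·mean of M + b, so mean of M = (mean of W − b)/a = (385.2 − 14.7)/3.9 = 95.
sd(W) = √5490.81 = 74.1.
sd(W) = |a|·sd(M), so sd(M) = 74.1/|3.9| = 19.

mean of M = 95, sd(M) = 19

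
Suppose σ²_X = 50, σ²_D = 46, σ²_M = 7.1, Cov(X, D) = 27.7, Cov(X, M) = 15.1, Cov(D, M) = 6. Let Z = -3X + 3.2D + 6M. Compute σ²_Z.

σ²_Z = 331.6

σ²_Z = a²·σ²_X + b²·σ²_D + c²·σ²_M + 2ab·Cov(X, D) + 2ac·Cov(X, M) + 2bc·Cov(D, M), with a = -3, b = 3.2, c = 6.
= 450 + 471.04 + 255.6 + (-531.84) + (-543.6) + 230.4
= 331.6.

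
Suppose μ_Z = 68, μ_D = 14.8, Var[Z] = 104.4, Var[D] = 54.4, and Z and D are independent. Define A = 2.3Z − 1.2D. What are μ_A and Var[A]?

μ_A = 2.3·μ_Z + (-1.2)·μ_D = 2.3·68 + (-1.2)·14.8 = 138.64.
Var[A] = a²·Var[Z] + b²·Var[D] + 2ab·Cov(Z, D) with a = 2.3, b = -1.2.
Independence gives Cov(Z, D) = 0.
= 2.3²·104.4 + (-1.2)²·54.4 + 2·2.3·(-1.2)·0
= 552.276 + 78.336 + 0 = 630.612.

μ_A = 138.64, Var[A] = 630.612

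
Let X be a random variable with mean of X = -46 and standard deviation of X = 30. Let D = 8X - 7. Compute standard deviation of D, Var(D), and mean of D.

D = 8X - 7 is linear with a = 8, b = -7.
standard deviation of D = |a|·standard deviation of X = |8|·30 = 240.
Var(X) = 30² = 900.
Var(D) = a²·Var(X) = 8²·900 = 57600 (the additive constant -7 does not affect variance).
mean of D = a·mean of X + b = 8·(-46) + (-7) = -375.

standard deviation of D = 240, Var(D) = 57600, mean of D = -375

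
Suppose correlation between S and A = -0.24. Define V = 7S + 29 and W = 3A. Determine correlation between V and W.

Linear rescalings preserve correlation up to sign; here the slopes 7 and 3 have the same sign, so correlation between V and W = correlation between S and A = -0.24.

correlation between V and W = -0.24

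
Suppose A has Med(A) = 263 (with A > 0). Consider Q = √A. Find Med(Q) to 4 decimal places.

√A is monotone on this domain, so Med(Q) = √(263) ≈ 16.2173.

Med(Q) = 16.2173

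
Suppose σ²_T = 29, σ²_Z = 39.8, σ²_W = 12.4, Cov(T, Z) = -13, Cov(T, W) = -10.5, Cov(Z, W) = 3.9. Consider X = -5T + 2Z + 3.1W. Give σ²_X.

σ²_X = a²·σ²_T + b²·σ²_Z + c²·σ²_W + 2ab·Cov(T, Z) + 2ac·Cov(T, W) + 2bc·Cov(Z, W), with a = -5, b = 2, c = 3.1.
= 725 + 159.2 + 119.164 + 260 + 325.5 + 48.36
= 1637.224.

σ²_X = 1637.224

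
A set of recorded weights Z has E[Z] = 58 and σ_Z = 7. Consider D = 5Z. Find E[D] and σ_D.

D = 5Z is linear with a = 5, b = 0.
E[D] = a·E[Z] + b = 5·58 = 290.
σ_D = |a|·σ_Z = |5|·7 = 35.

E[D] = 290, σ_D = 35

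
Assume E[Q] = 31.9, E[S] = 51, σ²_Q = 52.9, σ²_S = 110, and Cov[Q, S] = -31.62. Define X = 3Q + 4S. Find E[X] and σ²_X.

E[X] = 3·E[Q] + 4·E[S] = 3·31.9 + 4·51 = 299.7.
σ²_X = a²·σ²_Q + b²·σ²_S + 2ab·Cov[Q, S] with a = 3, b = 4.
= 3²·52.9 + 4²·110 + 2·3·4·(-31.62)
= 476.1 + 1760 + (-758.88) = 1477.22.

E[X] = 299.7, σ²_X = 1477.22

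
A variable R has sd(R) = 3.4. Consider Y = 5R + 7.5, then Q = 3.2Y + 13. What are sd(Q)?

sd(Y) = |5|·3.4 = 17.
sd(Q) = |3.2|·17 = 54.4.

sd(Q) = 54.4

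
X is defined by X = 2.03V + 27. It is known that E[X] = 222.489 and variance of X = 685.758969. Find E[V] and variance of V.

From X = 2.03V + 27: E[X] = a·E[V] + b, so E[V] = (E[X] − b)/a = (222.489 − 27)/2.03 = 96.3.
variance of X = a²·variance of V, so variance of V = 685.758969/2.03² = 166.41.

E[V] = 96.3, variance of V = 166.41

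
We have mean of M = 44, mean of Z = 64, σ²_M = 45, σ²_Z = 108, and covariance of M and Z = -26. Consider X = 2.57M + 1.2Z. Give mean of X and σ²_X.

mean of X = 2.57·mean of M + 1.2·mean of Z = 2.57·44 + 1.2·64 = 189.88.
σ²_X = a²·σ²_M + b²·σ²_Z + 2ab·covariance of M and Z with a = 2.57, b = 1.2.
= 2.57²·45 + 1.2²·108 + 2·2.57·1.2·(-26)
= 297.2205 + 155.52 + (-160.368) = 292.3725.

mean of X = 189.88, σ²_X = 292.3725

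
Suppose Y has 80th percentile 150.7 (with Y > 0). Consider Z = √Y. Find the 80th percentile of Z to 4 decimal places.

80th percentile of Z = 12.276

√Y is increasing, so P_{80}(Z) = g(P_{80}(Y)) ≈ 12.276.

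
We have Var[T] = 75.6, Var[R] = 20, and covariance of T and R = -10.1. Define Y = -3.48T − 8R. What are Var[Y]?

Var[Y] = a²·Var[T] + b²·Var[R] + 2ab·covariance of T and R with a = -3.48, b = -8.
= (-3.48)²·75.6 + (-8)²·20 + 2·(-3.48)·(-8)·(-10.1)
= 915.54624 + 1280 + (-562.368) = 1633.17824.

Var[Y] = 1633.17824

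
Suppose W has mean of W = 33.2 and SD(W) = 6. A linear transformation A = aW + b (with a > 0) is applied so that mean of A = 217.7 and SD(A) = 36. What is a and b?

a = 6, b = 18.5

SD(A) = a·SD(W) (a > 0), so a = 36/6 = 6.
mean of A = a·mean of W + b, so b = 217.7 − 6·33.2 = 18.5.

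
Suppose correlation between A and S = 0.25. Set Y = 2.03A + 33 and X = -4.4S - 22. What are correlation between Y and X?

Linear rescalings preserve |correlation|; the slopes 2.03 and -4.4 have opposite signs, so the correlation flips sign: correlation between Y and X = −correlation between A and S = -0.25.

correlation between Y and X = -0.25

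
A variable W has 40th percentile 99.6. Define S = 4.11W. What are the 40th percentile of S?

Since a = 4.11 > 0 the transformation is increasing, so the 40th percentile of S = a·(P_{40} of W) + b = 4.11·99.6 = 409.356.

40th percentile of S = 409.356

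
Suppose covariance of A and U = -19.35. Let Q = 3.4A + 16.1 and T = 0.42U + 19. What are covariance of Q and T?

covariance of Q and T = a·c·covariance of A and U = 3.4·0.42·(-19.35) = -27.6318. Additive constants drop out.

covariance of Q and T = -27.6318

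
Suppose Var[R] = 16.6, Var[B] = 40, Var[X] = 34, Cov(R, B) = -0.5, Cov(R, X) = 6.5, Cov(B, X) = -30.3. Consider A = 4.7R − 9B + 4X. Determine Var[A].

Var[A] = a²·Var[R] + b²·Var[B] + c²·Var[X] + 2ab·Cov(R, B) + 2ac·Cov(R, X) + 2bc·Cov(B, X), with a = 4.7, b = -9, c = 4.
= 366.694 + 3240 + 544 + 42.3 + 244.4 + 2181.6
= 6618.994.

Var[A] = 6618.994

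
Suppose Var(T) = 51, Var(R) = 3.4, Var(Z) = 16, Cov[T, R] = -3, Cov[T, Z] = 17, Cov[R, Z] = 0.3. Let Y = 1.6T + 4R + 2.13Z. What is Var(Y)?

Var(Y) = a²·Var(T) + b²·Var(R) + c²·Var(Z) + 2ab·Cov[T, R] + 2ac·Cov[T, Z] + 2bc·Cov[R, Z], with a = 1.6, b = 4, c = 2.13.
= 130.56 + 54.4 + 72.5904 + (-38.4) + 115.872 + 5.112
= 340.1344.

Var(Y) = 340.1344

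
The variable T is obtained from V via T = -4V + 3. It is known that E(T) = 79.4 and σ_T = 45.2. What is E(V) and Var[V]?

E(V) = -19.1, Var[V] = 127.69

From T = -4V + 3: E(T) = a·E(V) + b, so E(V) = (E(T) − b)/a = (79.4 − 3)/(-4) = -19.1.
Var[T] = 45.2² = 2043.04.
Var[T] = a²·Var[V], so Var[V] = 2043.04/(-4)² = 127.69.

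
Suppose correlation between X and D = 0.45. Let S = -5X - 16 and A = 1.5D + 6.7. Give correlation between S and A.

Linear rescalings preserve |correlation|; the slopes -5 and 1.5 have opposite signs, so the correlation flips sign: correlation between S and A = −correlation between X and D = -0.45.

correlation between S and A = -0.45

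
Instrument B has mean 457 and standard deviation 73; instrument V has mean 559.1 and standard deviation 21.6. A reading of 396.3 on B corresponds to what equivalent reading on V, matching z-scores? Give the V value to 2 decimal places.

V = 541.14

z = (396.3 − 457)/73 ≈ -0.8315.
V = 559.1 + z·21.6 = 559.1 + (396.3 − 457)·21.6/73 ≈ 541.14.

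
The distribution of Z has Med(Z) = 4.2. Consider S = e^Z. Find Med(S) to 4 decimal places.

e^Z is monotone on this domain, so Med(S) = exp(4.2) ≈ 66.6863.

Med(S) = 66.6863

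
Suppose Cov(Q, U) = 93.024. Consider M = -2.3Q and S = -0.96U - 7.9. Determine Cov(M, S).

Cov(M, S) = a·c·Cov(Q, U) = (-2.3)·(-0.96)·93.024 = 205.396992. Additive constants drop out.

Cov(M, S) = 205.396992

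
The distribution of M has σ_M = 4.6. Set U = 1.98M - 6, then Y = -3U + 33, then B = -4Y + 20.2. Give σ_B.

σ_B = 109.296

σ_U = |1.98|·4.6 = 9.108.
σ_Y = |-3|·9.108 = 27.324.
σ_B = |-4|·27.324 = 109.296.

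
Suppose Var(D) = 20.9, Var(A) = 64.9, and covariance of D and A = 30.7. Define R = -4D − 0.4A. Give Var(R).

Var(R) = 443.024

Var(R) = a²·Var(D) + b²·Var(A) + 2ab·covariance of D and A with a = -4, b = -0.4.
= (-4)²·20.9 + (-0.4)²·64.9 + 2·(-4)·(-0.4)·30.7
= 334.4 + 10.384 + 98.24 = 443.024.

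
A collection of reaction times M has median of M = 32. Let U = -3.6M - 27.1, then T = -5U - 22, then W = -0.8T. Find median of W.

median of W = -551.6

median of U = (-3.6)·32 + (-27.1) = -142.3.
median of T = (-5)·(-142.3) + (-22) = 689.5.
median of W = (-0.8)·689.5 = -551.6.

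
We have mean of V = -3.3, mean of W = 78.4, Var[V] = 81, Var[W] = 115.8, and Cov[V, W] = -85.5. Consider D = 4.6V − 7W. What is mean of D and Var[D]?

mean of D = -563.98, Var[D] = 12894.36

mean of D = 4.6·mean of V + (-7)·mean of W = 4.6·(-3.3) + (-7)·78.4 = -563.98.
Var[D] = a²·Var[V] + b²·Var[W] + 2ab·Cov[V, W] with a = 4.6, b = -7.
= 4.6²·81 + (-7)²·115.8 + 2·4.6·(-7)·(-85.5)
= 1713.96 + 5674.2 + 5506.2 = 12894.36.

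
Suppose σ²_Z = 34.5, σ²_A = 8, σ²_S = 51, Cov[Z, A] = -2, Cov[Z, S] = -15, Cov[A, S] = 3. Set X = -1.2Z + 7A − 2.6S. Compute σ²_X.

σ²_X = 617.24

σ²_X = a²·σ²_Z + b²·σ²_A + c²·σ²_S + 2ab·Cov[Z, A] + 2ac·Cov[Z, S] + 2bc·Cov[A, S], with a = -1.2, b = 7, c = -2.6.
= 49.68 + 392 + 344.76 + 33.6 + (-93.6) + (-109.2)
= 617.24.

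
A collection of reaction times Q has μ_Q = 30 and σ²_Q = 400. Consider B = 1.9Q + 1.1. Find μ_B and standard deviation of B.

μ_B = 58.1, standard deviation of B = 38

B = 1.9Q + 1.1 is linear with a = 1.9, b = 1.1.
μ_B = a·μ_Q + b = 1.9·30 + 1.1 = 58.1.
standard deviation of Q = √400 = 20.
standard deviation of B = |a|·standard deviation of Q = |1.9|·20 = 38.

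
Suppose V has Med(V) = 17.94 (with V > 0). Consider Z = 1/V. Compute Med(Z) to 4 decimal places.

1/V is monotone on this domain, so Med(Z) = 1/(17.94) ≈ 0.0557.

Med(Z) = 0.0557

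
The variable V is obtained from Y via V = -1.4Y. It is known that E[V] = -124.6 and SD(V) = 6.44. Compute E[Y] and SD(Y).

From V = -1.4Y: E[V] = a·E[Y] + b, so E[Y] = (E[V] − b)/a = (-124.6 − 0)/(-1.4) = 89.
SD(V) = |a|·SD(Y), so SD(Y) = 6.44/|-1.4| = 4.6.

E[Y] = 89, SD(Y) = 4.6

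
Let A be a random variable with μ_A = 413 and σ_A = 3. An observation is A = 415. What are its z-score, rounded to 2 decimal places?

z = 0.67

z = (A − μ_A) / σ_A = (415 − 413) / 3 ≈ 0.67.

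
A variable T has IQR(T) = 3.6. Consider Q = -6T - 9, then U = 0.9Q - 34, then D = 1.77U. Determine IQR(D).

IQR(D) = 34.4088

IQR(Q) = |-6|·3.6 = 21.6.
IQR(U) = |0.9|·21.6 = 19.44.
IQR(D) = |1.77|·19.44 = 34.4088.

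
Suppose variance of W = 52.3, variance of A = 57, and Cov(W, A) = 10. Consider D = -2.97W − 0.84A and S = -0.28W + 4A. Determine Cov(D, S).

Cov(D, S) = -264.47532

By bilinearity, Cov(D, S) = ac·variance of W + bd·variance of A + (ad+bc)·Cov(W, A), with a=-2.97, b=-0.84, c=-0.28, d=4.
ac·variance of W = (-2.97)·(-0.28)·52.3 = 43.49268
bd·variance of A = (-0.84)·4·57 = -191.52
(ad+bc)·Cov(W, A) = (-11.6448)·10 = -116.448
Cov(D, S) = 43.49268 + (-191.52) + (-116.448) = -264.47532.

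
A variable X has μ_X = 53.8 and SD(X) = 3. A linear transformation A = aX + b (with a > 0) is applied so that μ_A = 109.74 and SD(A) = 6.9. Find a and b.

a = 2.3, b = -14

SD(A) = a·SD(X) (a > 0), so a = 6.9/3 = 2.3.
μ_A = a·μ_X + b, so b = 109.74 − 2.3·53.8 = -14.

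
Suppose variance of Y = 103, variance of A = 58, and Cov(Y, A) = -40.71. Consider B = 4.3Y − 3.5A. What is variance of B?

variance of B = a²·variance of Y + b²·variance of A + 2ab·Cov(Y, A) with a = 4.3, b = -3.5.
= 4.3²·103 + (-3.5)²·58 + 2·4.3·(-3.5)·(-40.71)
= 1904.47 + 710.5 + 1225.371 = 3840.341.

variance of B = 3840.341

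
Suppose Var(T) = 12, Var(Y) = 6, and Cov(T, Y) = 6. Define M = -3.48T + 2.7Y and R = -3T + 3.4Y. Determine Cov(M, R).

Cov(M, R) = 60.768

By bilinearity, Cov(M, R) = ac·Var(T) + bd·Var(Y) + (ad+bc)·Cov(T, Y), with a=-3.48, b=2.7, c=-3, d=3.4.
ac·Var(T) = (-3.48)·(-3)·12 = 125.28
bd·Var(Y) = 2.7·3.4·6 = 55.08
(ad+bc)·Cov(T, Y) = (-19.932)·6 = -119.592
Cov(M, R) = 125.28 + 55.08 + (-119.592) = 60.768.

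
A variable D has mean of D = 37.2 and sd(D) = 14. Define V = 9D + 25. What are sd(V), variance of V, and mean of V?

sd(V) = 126, variance of V = 15876, mean of V = 359.8

V = 9D + 25 is linear with a = 9, b = 25.
sd(V) = |a|·sd(D) = |9|·14 = 126.
variance of D = 14² = 196.
variance of V = a²·variance of D = 9²·196 = 15876 (the additive constant 25 does not affect variance).
mean of V = a·mean of D + b = 9·37.2 + 25 = 359.8.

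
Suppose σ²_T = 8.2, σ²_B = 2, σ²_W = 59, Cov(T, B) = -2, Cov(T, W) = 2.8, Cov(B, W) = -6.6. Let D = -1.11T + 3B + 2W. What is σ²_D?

σ²_D = a²·σ²_T + b²·σ²_B + c²·σ²_W + 2ab·Cov(T, B) + 2ac·Cov(T, W) + 2bc·Cov(B, W), with a = -1.11, b = 3, c = 2.
= 10.10322 + 18 + 236 + 13.32 + (-12.432) + (-79.2)
= 185.79122.

σ²_D = 185.79122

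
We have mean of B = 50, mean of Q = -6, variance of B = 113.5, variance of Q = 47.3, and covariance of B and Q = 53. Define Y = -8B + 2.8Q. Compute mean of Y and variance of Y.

mean of Y = (-8)·mean of B + 2.8·mean of Q = (-8)·50 + 2.8·(-6) = -416.8.
variance of Y = a²·variance of B + b²·variance of Q + 2ab·covariance of B and Q with a = -8, b = 2.8.
= (-8)²·113.5 + 2.8²·47.3 + 2·(-8)·2.8·53
= 7264 + 370.832 + (-2374.4) = 5260.432.

mean of Y = -416.8, variance of Y = 5260.432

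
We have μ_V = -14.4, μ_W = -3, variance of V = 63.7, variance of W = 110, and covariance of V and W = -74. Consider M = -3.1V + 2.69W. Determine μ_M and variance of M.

μ_M = 36.57, variance of M = 2642.3

μ_M = (-3.1)·μ_V + 2.69·μ_W = (-3.1)·(-14.4) + 2.69·(-3) = 36.57.
variance of M = a²·variance of V + b²·variance of W + 2ab·covariance of V and W with a = -3.1, b = 2.69.
= (-3.1)²·63.7 + 2.69²·110 + 2·(-3.1)·2.69·(-74)
= 612.157 + 795.971 + 1234.172 = 2642.3.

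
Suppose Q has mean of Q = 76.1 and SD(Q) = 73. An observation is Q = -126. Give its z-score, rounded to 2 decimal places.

z = -2.77

z = (Q − mean of Q) / SD(Q) = (-126 − 76.1) / 73 ≈ -2.77.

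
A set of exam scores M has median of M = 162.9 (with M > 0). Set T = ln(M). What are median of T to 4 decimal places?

median of T = 5.0931

ln(M) is monotone on this domain, so median of T = ln(162.9) ≈ 5.0931.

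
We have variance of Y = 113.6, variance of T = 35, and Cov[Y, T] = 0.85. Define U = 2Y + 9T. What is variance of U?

variance of U = 3320

variance of U = a²·variance of Y + b²·variance of T + 2ab·Cov[Y, T] with a = 2, b = 9.
= 2²·113.6 + 9²·35 + 2·2·9·0.85
= 454.4 + 2835 + 30.6 = 3320.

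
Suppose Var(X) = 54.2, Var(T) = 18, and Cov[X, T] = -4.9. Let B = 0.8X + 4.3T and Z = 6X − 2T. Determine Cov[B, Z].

By bilinearity, Cov[B, Z] = ac·Var(X) + bd·Var(T) + (ad+bc)·Cov[X, T], with a=0.8, b=4.3, c=6, d=-2.
ac·Var(X) = 0.8·6·54.2 = 260.16
bd·Var(T) = 4.3·(-2)·18 = -154.8
(ad+bc)·Cov[X, T] = (24.2)·(-4.9) = -118.58
Cov[B, Z] = 260.16 + (-154.8) + (-118.58) = -13.22.

Cov[B, Z] = -13.22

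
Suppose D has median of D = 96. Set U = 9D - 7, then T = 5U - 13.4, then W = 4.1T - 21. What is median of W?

median of U = 9·96 + (-7) = 857.
median of T = 5·857 + (-13.4) = 4271.6.
median of W = 4.1·4271.6 + (-21) = 17492.56.

median of W = 17492.56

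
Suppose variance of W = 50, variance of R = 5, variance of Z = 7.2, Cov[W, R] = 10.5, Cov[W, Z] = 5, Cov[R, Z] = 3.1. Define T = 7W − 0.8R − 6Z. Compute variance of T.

variance of T = a²·variance of W + b²·variance of R + c²·variance of Z + 2ab·Cov[W, R] + 2ac·Cov[W, Z] + 2bc·Cov[R, Z], with a = 7, b = -0.8, c = -6.
= 2450 + 3.2 + 259.2 + (-117.6) + (-420) + 29.76
= 2204.56.

variance of T = 2204.56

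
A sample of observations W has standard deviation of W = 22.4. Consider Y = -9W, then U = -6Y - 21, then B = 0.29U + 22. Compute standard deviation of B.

standard deviation of Y = |-9|·22.4 = 201.6.
standard deviation of U = |-6|·201.6 = 1209.6.
standard deviation of B = |0.29|·1209.6 = 350.784.

standard deviation of B = 350.784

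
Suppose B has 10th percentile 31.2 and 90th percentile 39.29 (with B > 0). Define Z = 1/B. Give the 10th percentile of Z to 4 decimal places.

10th percentile of Z = 0.0255

1/B is decreasing on B > 0, so percentile order reverses: P_{10}(Z) uses P_{90}(B) = 39.29.
P_{10}(Z) = 1/39.29 ≈ 0.0255.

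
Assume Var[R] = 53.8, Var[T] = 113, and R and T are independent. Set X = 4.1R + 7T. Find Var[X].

Var[X] = 6441.378

Var[X] = a²·Var[R] + b²·Var[T] + 2ab·Cov(R, T) with a = 4.1, b = 7.
Independence gives Cov(R, T) = 0.
= 4.1²·53.8 + 7²·113 + 2·4.1·7·0
= 904.378 + 5537 + 0 = 6441.378.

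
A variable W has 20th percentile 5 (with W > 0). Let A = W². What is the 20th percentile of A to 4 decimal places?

20th percentile of A = 25

W² is increasing, so P_{20}(A) = g(P_{20}(W)) = 25.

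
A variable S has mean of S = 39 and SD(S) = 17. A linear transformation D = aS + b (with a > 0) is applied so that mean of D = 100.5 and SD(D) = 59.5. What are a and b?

a = 3.5, b = -36

SD(D) = a·SD(S) (a > 0), so a = 59.5/17 = 3.5.
mean of D = a·mean of S + b, so b = 100.5 − 3.5·39 = -36.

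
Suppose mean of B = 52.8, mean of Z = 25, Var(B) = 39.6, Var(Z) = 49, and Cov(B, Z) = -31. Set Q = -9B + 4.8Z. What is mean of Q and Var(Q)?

mean of Q = -355.2, Var(Q) = 7014.96

mean of Q = (-9)·mean of B + 4.8·mean of Z = (-9)·52.8 + 4.8·25 = -355.2.
Var(Q) = a²·Var(B) + b²·Var(Z) + 2ab·Cov(B, Z) with a = -9, b = 4.8.
= (-9)²·39.6 + 4.8²·49 + 2·(-9)·4.8·(-31)
= 3207.6 + 1128.96 + 2678.4 = 7014.96.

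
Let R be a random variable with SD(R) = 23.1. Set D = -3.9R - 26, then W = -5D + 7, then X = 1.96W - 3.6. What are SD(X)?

SD(D) = |-3.9|·23.1 = 90.09.
SD(W) = |-5|·90.09 = 450.45.
SD(X) = |1.96|·450.45 = 882.882.

SD(X) = 882.882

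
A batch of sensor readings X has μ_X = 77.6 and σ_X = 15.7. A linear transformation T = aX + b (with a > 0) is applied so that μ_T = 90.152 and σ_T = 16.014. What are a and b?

σ_T = a·σ_X (a > 0), so a = 16.014/15.7 = 1.02.
μ_T = a·μ_X + b, so b = 90.152 − 1.02·77.6 = 11.

a = 1.02, b = 11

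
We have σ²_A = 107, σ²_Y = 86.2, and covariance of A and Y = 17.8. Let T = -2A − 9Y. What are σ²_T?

σ²_T = a²·σ²_A + b²·σ²_Y + 2ab·covariance of A and Y with a = -2, b = -9.
= (-2)²·107 + (-9)²·86.2 + 2·(-2)·(-9)·17.8
= 428 + 6982.2 + 640.8 = 8051.

σ²_T = 8051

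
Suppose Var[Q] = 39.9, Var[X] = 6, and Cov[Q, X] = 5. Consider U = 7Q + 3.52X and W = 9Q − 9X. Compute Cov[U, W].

By bilinearity, Cov[U, W] = ac·Var[Q] + bd·Var[X] + (ad+bc)·Cov[Q, X], with a=7, b=3.52, c=9, d=-9.
ac·Var[Q] = 7·9·39.9 = 2513.7
bd·Var[X] = 3.52·(-9)·6 = -190.08
(ad+bc)·Cov[Q, X] = (-31.32)·5 = -156.6
Cov[U, W] = 2513.7 + (-190.08) + (-156.6) = 2167.02.

Cov[U, W] = 2167.02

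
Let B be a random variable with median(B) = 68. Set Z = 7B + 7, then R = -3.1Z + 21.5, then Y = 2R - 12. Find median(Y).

median(Y) = -2963.6

median(Z) = 7·68 + 7 = 483.
median(R) = (-3.1)·483 + 21.5 = -1475.8.
median(Y) = 2·(-1475.8) + (-12) = -2963.6.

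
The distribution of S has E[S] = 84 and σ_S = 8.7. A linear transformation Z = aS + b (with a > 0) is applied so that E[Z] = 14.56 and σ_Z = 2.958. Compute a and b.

σ_Z = a·σ_S (a > 0), so a = 2.958/8.7 = 0.34.
E[Z] = a·E[S] + b, so b = 14.56 − 0.34·84 = -14.

a = 0.34, b = -14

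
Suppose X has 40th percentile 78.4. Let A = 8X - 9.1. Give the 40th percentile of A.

Since a = 8 > 0 the transformation is increasing, so the 40th percentile of A = a·(P_{40} of X) + b = 8·78.4 + (-9.1) = 618.1.

40th percentile of A = 618.1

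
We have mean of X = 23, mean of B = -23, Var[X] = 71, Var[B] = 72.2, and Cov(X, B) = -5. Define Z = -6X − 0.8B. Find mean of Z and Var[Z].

mean of Z = -119.6, Var[Z] = 2554.208

mean of Z = (-6)·mean of X + (-0.8)·mean of B = (-6)·23 + (-0.8)·(-23) = -119.6.
Var[Z] = a²·Var[X] + b²·Var[B] + 2ab·Cov(X, B) with a = -6, b = -0.8.
= (-6)²·71 + (-0.8)²·72.2 + 2·(-6)·(-0.8)·(-5)
= 2556 + 46.208 + (-48) = 2554.208.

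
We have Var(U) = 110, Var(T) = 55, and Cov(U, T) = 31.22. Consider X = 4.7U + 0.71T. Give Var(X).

Var(X) = 2665.98778

Var(X) = a²·Var(U) + b²·Var(T) + 2ab·Cov(U, T) with a = 4.7, b = 0.71.
= 4.7²·110 + 0.71²·55 + 2·4.7·0.71·31.22
= 2429.9 + 27.7255 + 208.36228 = 2665.98778.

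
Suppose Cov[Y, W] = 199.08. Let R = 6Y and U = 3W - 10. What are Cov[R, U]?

Cov[R, U] = a·c·Cov[Y, W] = 6·3·199.08 = 3583.44. Additive constants drop out.

Cov[R, U] = 3583.44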